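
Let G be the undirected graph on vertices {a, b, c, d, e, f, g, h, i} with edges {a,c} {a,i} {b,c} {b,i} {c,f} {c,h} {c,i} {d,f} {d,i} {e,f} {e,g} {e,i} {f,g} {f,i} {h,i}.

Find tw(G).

2

A width-2 tree decomposition is:
Bags: B1 = {b, c, i}  B2 = {c, h, i}  B3 = {a, c, i}  B4 = {c, f, i}  B5 = {e, f, i}  B6 = {e, f, g}  B7 = {d, f, i}
Tree: B1–B2, B1–B3, B3–B4, B4–B5, B5–B6, B4–B7
Every bag has size at most 3, so the width is 3 − 1 = 2 and tw(G) ≤ 2. On the other hand G contains the 3-clique {e, f, g}. A clique must lie in a single bag of any decomposition, so no decomposition can have width below 2. Therefore the treewidth is 2.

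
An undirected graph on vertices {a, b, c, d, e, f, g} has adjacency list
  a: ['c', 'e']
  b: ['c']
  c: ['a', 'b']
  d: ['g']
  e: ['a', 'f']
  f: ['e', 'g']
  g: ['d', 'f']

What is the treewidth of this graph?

1

A width-1 tree decomposition is:
Bags: B1 = {b, c}  B2 = {a, c}  B3 = {a, e}  B4 = {e, f}  B5 = {f, g}  B6 = {d, g}
Tree: B1–B2, B2–B3, B3–B4, B4–B5, B5–B6
Every bag has size at most 2, so the width is 2 − 1 = 1 and tw(G) ≤ 1. G has an edge, so its treewidth is at least 1. The upper and lower bounds meet at 1, so that is the treewidth.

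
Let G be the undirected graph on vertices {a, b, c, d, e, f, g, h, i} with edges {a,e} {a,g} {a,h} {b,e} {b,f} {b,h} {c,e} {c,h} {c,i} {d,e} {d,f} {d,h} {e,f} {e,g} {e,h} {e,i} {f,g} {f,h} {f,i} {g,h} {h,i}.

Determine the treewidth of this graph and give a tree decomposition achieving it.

Every bag has size at most 4, so the width is 4 − 1 = 3 and tw(G) ≤ 3. Conversely, {a, e, g, h} is a clique of size 4, and the vertices of any clique must share a bag in every tree decomposition; so some bag has ≥ 4 vertices and tw(G) ≥ 3. The upper and lower bounds meet at 3, so that is the treewidth.

Treewidth 3.
Bags: B1 = {e, f, h, i}  B2 = {e, f, g, h}  B3 = {a, e, g, h}  B4 = {b, e, f, h}  B5 = {d, e, f, h}  B6 = {c, e, h, i}
Tree: B1–B2, B2–B3, B2–B4, B2–B5, B1–B6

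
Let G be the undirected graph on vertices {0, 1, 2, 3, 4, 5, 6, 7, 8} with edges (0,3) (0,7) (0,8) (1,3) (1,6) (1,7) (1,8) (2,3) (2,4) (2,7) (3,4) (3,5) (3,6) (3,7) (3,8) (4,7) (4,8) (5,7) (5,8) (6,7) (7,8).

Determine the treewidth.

A width-3 tree decomposition is:
Bags: B1 = {1, 3, 7, 8}  B2 = {3, 4, 7, 8}  B3 = {1, 3, 6, 7}  B4 = {3, 5, 7, 8}  B5 = {2, 3, 4, 7}  B6 = {0, 3, 7, 8}
Tree: B1–B2, B1–B3, B2–B4, B2–B5, B1–B6
Every bag has size at most 4, so the width is 4 − 1 = 3 and tw(G) ≤ 3. On the other hand G contains the 4-clique {0, 3, 7, 8}. A clique must lie in a single bag of any decomposition, so no decomposition can have width below 3. Combining the bounds, tw(G) = 3.

3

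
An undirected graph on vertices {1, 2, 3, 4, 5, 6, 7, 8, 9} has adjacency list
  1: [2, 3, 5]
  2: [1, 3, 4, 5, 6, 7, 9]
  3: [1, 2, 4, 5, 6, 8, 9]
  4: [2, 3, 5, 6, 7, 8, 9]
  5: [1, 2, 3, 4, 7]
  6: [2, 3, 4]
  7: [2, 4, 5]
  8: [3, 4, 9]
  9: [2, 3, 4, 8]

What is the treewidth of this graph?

3

A width-3 tree decomposition is:
Bags: B1 = {2, 3, 4, 5}  B2 = {2, 3, 4, 9}  B3 = {3, 4, 8, 9}  B4 = {1, 2, 3, 5}  B5 = {2, 3, 4, 6}  B6 = {2, 4, 5, 7}
Tree: B1–B2, B2–B3, B1–B4, B2–B5, B1–B6
The largest bag has 4 vertices, giving width 3; this decomposition certifies tw(G) ≤ 3. Conversely, {3, 4, 8, 9} is a clique of size 4, and the vertices of any clique must share a bag in every tree decomposition; so some bag has ≥ 4 vertices and tw(G) ≥ 3. Therefore the treewidth is 3.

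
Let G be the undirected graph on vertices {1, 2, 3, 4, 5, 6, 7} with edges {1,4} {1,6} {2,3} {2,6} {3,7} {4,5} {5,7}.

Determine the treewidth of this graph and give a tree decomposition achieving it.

Every bag has size at most 3, so the width is 3 − 1 = 2 and tw(G) ≤ 2. The edges 3–7–5–4–1–6–2–3 form a cycle, so G is not a tree and its treewidth is at least 2. The upper and lower bounds meet at 2, so that is the treewidth.

Treewidth 2.
Bags: B1 = {3, 5, 7}  B2 = {3, 4, 5}  B3 = {1, 3, 4}  B4 = {1, 3, 6}  B5 = {2, 3, 6}
Tree: B1–B2, B2–B3, B3–B4, B4–B5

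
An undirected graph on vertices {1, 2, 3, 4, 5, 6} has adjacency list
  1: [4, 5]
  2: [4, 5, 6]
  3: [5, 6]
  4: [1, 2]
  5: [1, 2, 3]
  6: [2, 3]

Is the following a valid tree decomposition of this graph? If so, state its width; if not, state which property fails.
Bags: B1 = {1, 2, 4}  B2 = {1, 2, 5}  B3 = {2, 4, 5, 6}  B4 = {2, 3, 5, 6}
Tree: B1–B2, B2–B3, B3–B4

A tree decomposition must satisfy three properties: every vertex lies in some bag; for every edge, both endpoints lie together in some bag; and for every vertex, the bags containing it form a connected subtree. Here bags containing vertex 4 are not connected in the tree, so the decomposition is invalid.

No — bags containing vertex 4 are not connected in the tree.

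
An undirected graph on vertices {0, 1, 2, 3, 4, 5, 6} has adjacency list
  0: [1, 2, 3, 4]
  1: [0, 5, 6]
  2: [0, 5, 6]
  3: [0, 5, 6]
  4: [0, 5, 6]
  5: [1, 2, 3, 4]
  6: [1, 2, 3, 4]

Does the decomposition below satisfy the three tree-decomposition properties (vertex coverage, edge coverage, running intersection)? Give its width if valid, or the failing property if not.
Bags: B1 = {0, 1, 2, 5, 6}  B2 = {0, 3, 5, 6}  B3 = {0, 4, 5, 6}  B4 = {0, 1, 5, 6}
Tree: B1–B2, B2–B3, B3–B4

A tree decomposition must satisfy three properties: every vertex lies in some bag; for every edge, both endpoints lie together in some bag; and for every vertex, the bags containing it form a connected subtree. Here bags containing vertex 1 are not connected in the tree, so the decomposition is invalid.

No — bags containing vertex 1 are not connected in the tree.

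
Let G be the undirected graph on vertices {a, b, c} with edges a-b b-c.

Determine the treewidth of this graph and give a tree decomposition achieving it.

Each bag holds 2 vertices, so the decomposition has width 1, which upper-bounds the treewidth. Since G has at least one edge (e.g. b–c), it is not an edgeless graph, so tw(G) ≥ 1. Therefore the treewidth is 1.

Treewidth 1.
One such decomposition:
Bags: B1 = {b, c}  B2 = {a, b}
Tree: B1–B2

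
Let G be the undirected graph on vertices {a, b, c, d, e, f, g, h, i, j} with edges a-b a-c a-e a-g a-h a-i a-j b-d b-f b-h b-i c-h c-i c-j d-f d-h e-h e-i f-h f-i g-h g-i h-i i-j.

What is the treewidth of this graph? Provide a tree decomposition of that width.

Every bag has size at most 4, so the width is 4 − 1 = 3 and tw(G) ≤ 3. Conversely, {a, c, i, j} is a clique of size 4, and the vertices of any clique must share a bag in every tree decomposition; so some bag has ≥ 4 vertices and tw(G) ≥ 3. The upper and lower bounds meet at 3, so that is the treewidth.

Treewidth 3.
Bags: B1 = {a, b, h, i}  B2 = {b, f, h, i}  B3 = {a, c, h, i}  B4 = {a, e, h, i}  B5 = {b, d, f, h}  B6 = {a, g, h, i}  B7 = {a, c, i, j}
Tree: B1–B2, B1–B3, B1–B4, B2–B5, B3–B6, B3–B7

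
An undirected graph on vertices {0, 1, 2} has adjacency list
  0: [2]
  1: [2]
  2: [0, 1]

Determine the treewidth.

1

A width-1 tree decomposition is:
Bags: B1 = {0, 2}  B2 = {1, 2}
Tree: B1–B2
Every bag has size at most 2, so the width is 2 − 1 = 1 and tw(G) ≤ 1. G has an edge, so its treewidth is at least 1. Hence tw(G) = 1 exactly.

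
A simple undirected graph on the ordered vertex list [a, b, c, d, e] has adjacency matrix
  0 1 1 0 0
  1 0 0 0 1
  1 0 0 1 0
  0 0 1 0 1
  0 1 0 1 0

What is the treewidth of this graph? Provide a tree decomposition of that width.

The largest bag has 3 vertices, giving width 2; this decomposition certifies tw(G) ≤ 2. For the lower bound, G contains the cycle a–c–d–e–b–a, so G is not a forest; only forests have treewidth ≤ 1, hence tw(G) ≥ 2. Hence tw(G) = 2 exactly.

Treewidth 2.
Bags: B1 = {a, c, d}  B2 = {a, d, e}  B3 = {a, b, e}
Tree: B1–B2, B2–B3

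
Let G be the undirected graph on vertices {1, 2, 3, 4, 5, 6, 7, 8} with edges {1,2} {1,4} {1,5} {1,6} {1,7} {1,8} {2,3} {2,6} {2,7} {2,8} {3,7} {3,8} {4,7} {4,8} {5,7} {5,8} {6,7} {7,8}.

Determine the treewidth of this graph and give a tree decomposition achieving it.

The largest bag has 4 vertices, giving width 3; this decomposition certifies tw(G) ≤ 3. For the lower bound, the 4 vertices {1, 2, 7, 8} are pairwise adjacent, and any tree decomposition puts a clique entirely inside one bag — forcing width ≥ 3. The upper and lower bounds meet at 3, so that is the treewidth.

Treewidth 3.
One such decomposition:
Bags: B1 = {1, 4, 7, 8}  B2 = {1, 2, 7, 8}  B3 = {1, 2, 6, 7}  B4 = {2, 3, 7, 8}  B5 = {1, 5, 7, 8}
Tree: B1–B2, B2–B3, B2–B4, B1–B5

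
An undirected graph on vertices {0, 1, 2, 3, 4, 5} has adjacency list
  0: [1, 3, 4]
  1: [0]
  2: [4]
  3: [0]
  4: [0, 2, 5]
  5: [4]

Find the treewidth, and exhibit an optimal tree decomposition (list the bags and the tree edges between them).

Treewidth 1.
One such decomposition:
Bags: B1 = {0, 1}  B2 = {0, 4}  B3 = {2, 4}  B4 = {0, 3}  B5 = {4, 5}
Tree: B1–B2, B2–B3, B2–B4, B2–B5

Every bag has size at most 2, so the width is 2 − 1 = 1 and tw(G) ≤ 1. Any graph with an edge has treewidth ≥ 1, and G has the edge 0–1. Hence tw(G) = 1 exactly.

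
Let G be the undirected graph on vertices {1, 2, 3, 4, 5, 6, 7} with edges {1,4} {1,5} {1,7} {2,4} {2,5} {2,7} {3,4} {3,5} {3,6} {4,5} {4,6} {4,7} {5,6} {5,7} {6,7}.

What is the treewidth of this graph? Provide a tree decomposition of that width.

Every bag has size at most 4, so the width is 4 − 1 = 3 and tw(G) ≤ 3. For the lower bound, the 4 vertices {3, 4, 5, 6} are pairwise adjacent, and any tree decomposition puts a clique entirely inside one bag — forcing width ≥ 3. Hence tw(G) = 3 exactly.

Treewidth 3.
One optimal decomposition is:
Bags: B1 = {1, 4, 5, 7}  B2 = {2, 4, 5, 7}  B3 = {4, 5, 6, 7}  B4 = {3, 4, 5, 6}
Tree: B1–B2, B2–B3, B3–B4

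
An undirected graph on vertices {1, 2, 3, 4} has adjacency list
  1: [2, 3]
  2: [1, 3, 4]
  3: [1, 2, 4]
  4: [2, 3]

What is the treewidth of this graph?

A width-2 tree decomposition is:
Bags: B1 = {2, 3, 4}  B2 = {1, 2, 3}
Tree: B1–B2
Each bag holds 3 vertices, so the decomposition has width 2, which upper-bounds the treewidth. Conversely, {1, 2, 3} is a clique of size 3, and the vertices of any clique must share a bag in every tree decomposition; so some bag has ≥ 3 vertices and tw(G) ≥ 2. Hence tw(G) = 2 exactly.

2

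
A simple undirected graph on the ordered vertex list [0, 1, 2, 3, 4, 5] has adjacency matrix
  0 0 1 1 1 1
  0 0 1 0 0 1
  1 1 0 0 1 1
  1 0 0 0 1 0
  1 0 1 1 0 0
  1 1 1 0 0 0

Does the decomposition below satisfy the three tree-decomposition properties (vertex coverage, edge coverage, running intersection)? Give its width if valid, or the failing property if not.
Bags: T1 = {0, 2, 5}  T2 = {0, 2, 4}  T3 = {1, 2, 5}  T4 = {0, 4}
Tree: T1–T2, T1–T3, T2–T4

No — vertex 3 appears in no bag.

A tree decomposition must satisfy three properties: every vertex lies in some bag; for every edge, both endpoints lie together in some bag; and for every vertex, the bags containing it form a connected subtree. Here vertex 3 appears in no bag, so the decomposition is invalid.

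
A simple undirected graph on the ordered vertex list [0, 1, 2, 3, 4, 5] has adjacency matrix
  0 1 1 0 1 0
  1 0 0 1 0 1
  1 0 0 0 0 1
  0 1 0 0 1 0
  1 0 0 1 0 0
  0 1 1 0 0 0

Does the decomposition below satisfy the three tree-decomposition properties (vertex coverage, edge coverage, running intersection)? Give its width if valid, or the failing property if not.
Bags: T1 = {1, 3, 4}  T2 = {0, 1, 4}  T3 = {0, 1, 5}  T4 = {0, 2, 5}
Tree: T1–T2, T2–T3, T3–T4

Yes; width 2.

Vertex coverage: the bags together contain {0, 1, 2, 3, 4, 5}, the full vertex set. Edge coverage: each edge of G has both endpoints in at least one bag. Running intersection: for every vertex, the bags containing it form a connected subtree. All three properties hold, so this is a valid tree decomposition of width max|bag| − 1 = 2, and hence tw(G) ≤ 2.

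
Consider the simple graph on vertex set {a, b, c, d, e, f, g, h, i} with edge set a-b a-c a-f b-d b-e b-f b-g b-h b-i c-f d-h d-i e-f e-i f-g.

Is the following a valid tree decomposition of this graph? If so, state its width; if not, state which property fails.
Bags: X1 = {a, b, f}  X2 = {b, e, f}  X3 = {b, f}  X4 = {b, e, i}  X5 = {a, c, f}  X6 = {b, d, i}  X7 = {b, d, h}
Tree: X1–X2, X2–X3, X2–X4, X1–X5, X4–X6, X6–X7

A tree decomposition must satisfy three properties: every vertex lies in some bag; for every edge, both endpoints lie together in some bag; and for every vertex, the bags containing it form a connected subtree. Here vertex g appears in no bag, so the decomposition is invalid.

No — vertex g appears in no bag.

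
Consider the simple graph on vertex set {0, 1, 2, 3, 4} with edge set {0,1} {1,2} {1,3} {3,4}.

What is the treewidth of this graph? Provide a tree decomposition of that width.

The largest bag has 2 vertices, giving width 1; this decomposition certifies tw(G) ≤ 1. Since G has at least one edge (e.g. 1–3), it is not an edgeless graph, so tw(G) ≥ 1. Hence tw(G) = 1 exactly.

Treewidth 1.
Bags: B1 = {1, 3}  B2 = {3, 4}  B3 = {0, 1}  B4 = {1, 2}
Tree: B1–B2, B1–B3, B3–B4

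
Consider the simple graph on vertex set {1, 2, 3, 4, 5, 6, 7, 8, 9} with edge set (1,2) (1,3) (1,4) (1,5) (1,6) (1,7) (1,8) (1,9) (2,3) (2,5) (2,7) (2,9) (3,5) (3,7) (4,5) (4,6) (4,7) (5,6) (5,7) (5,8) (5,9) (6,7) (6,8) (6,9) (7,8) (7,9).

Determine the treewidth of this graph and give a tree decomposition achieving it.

Treewidth 4.
One optimal decomposition is:
Bags: B1 = {1, 5, 6, 7, 9}  B2 = {1, 5, 6, 7, 8}  B3 = {1, 2, 5, 7, 9}  B4 = {1, 2, 3, 5, 7}  B5 = {1, 4, 5, 6, 7}
Tree: B1–B2, B1–B3, B3–B4, B2–B5

Every bag has size at most 5, so the width is 5 − 1 = 4 and tw(G) ≤ 4. On the other hand G contains the 5-clique {1, 2, 5, 7, 9}. A clique must lie in a single bag of any decomposition, so no decomposition can have width below 4. Therefore the treewidth is 4.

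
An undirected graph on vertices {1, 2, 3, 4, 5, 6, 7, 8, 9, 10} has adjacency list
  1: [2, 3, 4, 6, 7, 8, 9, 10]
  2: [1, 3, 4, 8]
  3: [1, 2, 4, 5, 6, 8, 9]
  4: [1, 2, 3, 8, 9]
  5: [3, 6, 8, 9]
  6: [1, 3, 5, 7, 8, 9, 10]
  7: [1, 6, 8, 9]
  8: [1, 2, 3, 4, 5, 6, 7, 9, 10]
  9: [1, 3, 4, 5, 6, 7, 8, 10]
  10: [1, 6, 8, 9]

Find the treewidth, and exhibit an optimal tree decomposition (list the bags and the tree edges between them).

Treewidth 4.
One optimal decomposition is:
Bags: B1 = {1, 3, 6, 8, 9}  B2 = {1, 6, 7, 8, 9}  B3 = {1, 3, 4, 8, 9}  B4 = {1, 2, 3, 4, 8}  B5 = {1, 6, 8, 9, 10}  B6 = {3, 5, 6, 8, 9}
Tree: B1–B2, B1–B3, B3–B4, B1–B5, B1–B6

Every bag has size at most 5, so the width is 5 − 1 = 4 and tw(G) ≤ 4. On the other hand G contains the 5-clique {1, 3, 4, 8, 9}. A clique must lie in a single bag of any decomposition, so no decomposition can have width below 4. Therefore the treewidth is 4.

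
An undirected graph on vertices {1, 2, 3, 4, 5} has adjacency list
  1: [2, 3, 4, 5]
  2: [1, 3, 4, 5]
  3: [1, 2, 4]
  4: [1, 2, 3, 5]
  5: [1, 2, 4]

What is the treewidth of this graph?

A width-3 tree decomposition is:
Bags: B1 = {1, 2, 3, 4}  B2 = {1, 2, 4, 5}
Tree: B1–B2
Each bag holds 4 vertices, so the decomposition has width 3, which upper-bounds the treewidth. Conversely, {1, 2, 3, 4} is a clique of size 4, and the vertices of any clique must share a bag in every tree decomposition; so some bag has ≥ 4 vertices and tw(G) ≥ 3. Hence tw(G) = 3 exactly.

3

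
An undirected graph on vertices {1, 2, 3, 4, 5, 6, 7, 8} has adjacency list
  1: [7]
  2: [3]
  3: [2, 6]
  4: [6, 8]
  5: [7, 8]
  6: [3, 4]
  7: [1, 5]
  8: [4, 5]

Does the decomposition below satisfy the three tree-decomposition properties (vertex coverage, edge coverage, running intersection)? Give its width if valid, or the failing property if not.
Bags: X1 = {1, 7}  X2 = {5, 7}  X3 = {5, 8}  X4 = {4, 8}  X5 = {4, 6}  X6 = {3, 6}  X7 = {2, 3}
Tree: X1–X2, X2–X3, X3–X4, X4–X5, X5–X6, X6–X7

Vertex coverage: the bags together contain {1, 2, 3, 4, 5, 6, 7, 8}, the full vertex set. Edge coverage: each edge of G has both endpoints in at least one bag. Running intersection: for every vertex, the bags containing it form a connected subtree. All three properties hold, so this is a valid tree decomposition of width max|bag| − 1 = 1, and hence tw(G) ≤ 1.

Yes; width 1.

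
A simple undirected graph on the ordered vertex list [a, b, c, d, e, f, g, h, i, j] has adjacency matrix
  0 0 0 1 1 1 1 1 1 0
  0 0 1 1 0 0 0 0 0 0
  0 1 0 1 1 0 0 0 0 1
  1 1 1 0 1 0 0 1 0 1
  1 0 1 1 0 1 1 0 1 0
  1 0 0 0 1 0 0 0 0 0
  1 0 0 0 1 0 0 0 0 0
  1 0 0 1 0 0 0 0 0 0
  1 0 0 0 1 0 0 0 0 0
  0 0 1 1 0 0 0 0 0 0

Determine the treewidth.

A width-2 tree decomposition is:
Bags: B1 = {a, d, e}  B2 = {a, d, h}  B3 = {a, e, f}  B4 = {c, d, e}  B5 = {a, e, i}  B6 = {b, c, d}  B7 = {c, d, j}  B8 = {a, e, g}
Tree: B1–B2, B1–B3, B1–B4, B1–B5, B4–B6, B4–B7, B5–B8
Each bag holds 3 vertices, so the decomposition has width 2, which upper-bounds the treewidth. For the lower bound, the 3 vertices {a, d, h} are pairwise adjacent, and any tree decomposition puts a clique entirely inside one bag — forcing width ≥ 2. Therefore the treewidth is 2.

2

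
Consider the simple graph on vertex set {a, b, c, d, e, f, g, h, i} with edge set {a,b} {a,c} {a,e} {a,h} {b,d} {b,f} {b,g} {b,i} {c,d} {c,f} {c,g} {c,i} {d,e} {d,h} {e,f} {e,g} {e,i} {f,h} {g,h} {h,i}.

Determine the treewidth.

A width-4 tree decomposition is:
Bags: B1 = {b, c, e, h, i}  B2 = {b, c, e, f, h}  B3 = {a, b, c, e, h}  B4 = {b, c, e, g, h}  B5 = {b, c, d, e, h}
Tree: B1–B2, B2–B3, B3–B4, B4–B5
The largest bag has 5 vertices, giving width 4; this decomposition certifies tw(G) ≤ 4. For the lower bound: the 5 vertex sets {e,i}, {b,f}, {a,c}, {h}, {g} are disjoint, each induces a connected subgraph, and every pair is joined by at least one edge of G. Contracting each set to a single vertex therefore yields K_{5} as a minor, and since treewidth is minor-monotone, tw(G) ≥ tw(K_{5}) = 4. The upper and lower bounds meet at 4, so that is the treewidth.

4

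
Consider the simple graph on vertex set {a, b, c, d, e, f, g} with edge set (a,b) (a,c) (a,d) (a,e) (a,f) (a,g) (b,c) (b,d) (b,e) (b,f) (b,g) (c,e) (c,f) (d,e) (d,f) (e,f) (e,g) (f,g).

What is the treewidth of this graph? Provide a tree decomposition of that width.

Each bag holds 5 vertices, so the decomposition has width 4, which upper-bounds the treewidth. On the other hand G contains the 5-clique {a, b, d, e, f}. A clique must lie in a single bag of any decomposition, so no decomposition can have width below 4. Hence tw(G) = 4 exactly.

Treewidth 4.
One optimal decomposition is:
Bags: B1 = {a, b, e, f, g}  B2 = {a, b, c, e, f}  B3 = {a, b, d, e, f}
Tree: B1–B2, B1–B3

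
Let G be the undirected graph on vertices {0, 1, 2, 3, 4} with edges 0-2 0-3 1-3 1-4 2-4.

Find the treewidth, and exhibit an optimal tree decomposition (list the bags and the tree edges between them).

Treewidth 2.
Bags: B1 = {0, 1, 3}  B2 = {0, 1, 2}  B3 = {1, 2, 4}
Tree: B1–B2, B2–B3

The largest bag has 3 vertices, giving width 2; this decomposition certifies tw(G) ≤ 2. Since 1–3–0–2–4–1 is a cycle in G, G is not acyclic. Forests are exactly the graphs of treewidth ≤ 1, so tw(G) ≥ 2. Therefore the treewidth is 2.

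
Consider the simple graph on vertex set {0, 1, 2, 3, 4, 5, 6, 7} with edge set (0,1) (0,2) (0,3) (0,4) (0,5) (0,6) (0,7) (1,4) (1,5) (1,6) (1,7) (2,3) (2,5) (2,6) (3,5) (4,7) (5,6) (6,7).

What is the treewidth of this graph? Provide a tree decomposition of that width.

Treewidth 3.
One optimal decomposition is:
Bags: B1 = {0, 1, 5, 6}  B2 = {0, 2, 5, 6}  B3 = {0, 2, 3, 5}  B4 = {0, 1, 6, 7}  B5 = {0, 1, 4, 7}
Tree: B1–B2, B2–B3, B1–B4, B4–B5

Each bag holds 4 vertices, so the decomposition has width 3, which upper-bounds the treewidth. On the other hand G contains the 4-clique {0, 1, 4, 7}. A clique must lie in a single bag of any decomposition, so no decomposition can have width below 3. Combining the bounds, tw(G) = 3.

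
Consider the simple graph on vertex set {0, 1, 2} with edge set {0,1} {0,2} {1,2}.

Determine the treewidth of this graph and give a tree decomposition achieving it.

With just one bag of size 3, the width is 3 − 1 = 2, so tw(G) ≤ 2. Conversely, {0, 1, 2} is a clique of size 3, and the vertices of any clique must share a bag in every tree decomposition; so some bag has ≥ 3 vertices and tw(G) ≥ 2. The upper and lower bounds meet at 2, so that is the treewidth.

Treewidth 2.
One optimal decomposition is:
Bags: B1 = {0, 1, 2}
Tree: (single bag)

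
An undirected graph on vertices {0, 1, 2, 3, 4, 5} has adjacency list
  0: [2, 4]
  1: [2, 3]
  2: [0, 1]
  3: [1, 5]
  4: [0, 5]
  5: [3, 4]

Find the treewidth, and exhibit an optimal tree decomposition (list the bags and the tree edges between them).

The largest bag has 3 vertices, giving width 2; this decomposition certifies tw(G) ≤ 2. The edges 1–2–0–4–5–3–1 form a cycle, so G is not a tree and its treewidth is at least 2. The upper and lower bounds meet at 2, so that is the treewidth.

Treewidth 2.
One optimal decomposition is:
Bags: B1 = {0, 1, 2}  B2 = {0, 1, 4}  B3 = {1, 4, 5}  B4 = {1, 3, 5}
Tree: B1–B2, B2–B3, B3–B4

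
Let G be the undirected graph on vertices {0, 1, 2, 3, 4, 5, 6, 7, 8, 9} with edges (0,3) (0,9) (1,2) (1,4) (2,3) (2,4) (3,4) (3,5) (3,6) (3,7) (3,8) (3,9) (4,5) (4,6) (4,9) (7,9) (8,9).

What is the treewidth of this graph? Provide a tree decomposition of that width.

Each bag holds 3 vertices, so the decomposition has width 2, which upper-bounds the treewidth. On the other hand G contains the 3-clique {1, 2, 4}. A clique must lie in a single bag of any decomposition, so no decomposition can have width below 2. Therefore the treewidth is 2.

Treewidth 2.
One such decomposition:
Bags: B1 = {2, 3, 4}  B2 = {1, 2, 4}  B3 = {3, 4, 9}  B4 = {3, 4, 5}  B5 = {0, 3, 9}  B6 = {3, 7, 9}  B7 = {3, 8, 9}  B8 = {3, 4, 6}
Tree: B1–B2, B1–B3, B1–B4, B3–B5, B3–B6, B3–B7, B4–B8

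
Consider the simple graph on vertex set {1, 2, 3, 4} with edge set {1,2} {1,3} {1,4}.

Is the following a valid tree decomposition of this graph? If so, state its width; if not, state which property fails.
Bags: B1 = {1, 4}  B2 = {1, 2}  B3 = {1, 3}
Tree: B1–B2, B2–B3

Yes; width 1.

Vertex coverage: the bags together contain {1, 2, 3, 4}, the full vertex set. Edge coverage: each edge of G has both endpoints in at least one bag. Running intersection: for every vertex, the bags containing it form a connected subtree. All three properties hold, so this is a valid tree decomposition of width max|bag| − 1 = 1, and hence tw(G) ≤ 1.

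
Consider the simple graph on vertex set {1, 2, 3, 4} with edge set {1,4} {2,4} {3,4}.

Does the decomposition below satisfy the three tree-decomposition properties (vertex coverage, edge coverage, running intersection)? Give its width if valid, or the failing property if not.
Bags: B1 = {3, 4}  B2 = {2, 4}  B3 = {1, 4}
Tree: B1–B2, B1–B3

Yes; width 1.

Vertex coverage: the bags together contain {1, 2, 3, 4}, the full vertex set. Edge coverage: each edge of G has both endpoints in at least one bag. Running intersection: for every vertex, the bags containing it form a connected subtree. All three properties hold, so this is a valid tree decomposition of width max|bag| − 1 = 1, and hence tw(G) ≤ 1.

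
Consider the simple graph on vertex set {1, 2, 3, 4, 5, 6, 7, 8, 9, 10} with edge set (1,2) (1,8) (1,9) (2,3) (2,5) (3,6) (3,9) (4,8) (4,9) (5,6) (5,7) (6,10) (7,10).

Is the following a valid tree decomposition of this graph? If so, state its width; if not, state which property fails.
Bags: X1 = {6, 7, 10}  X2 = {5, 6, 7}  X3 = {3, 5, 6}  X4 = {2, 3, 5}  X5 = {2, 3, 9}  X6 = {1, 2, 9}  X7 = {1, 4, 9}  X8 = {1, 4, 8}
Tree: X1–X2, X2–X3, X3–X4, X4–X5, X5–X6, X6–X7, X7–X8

Yes; width 2.

Vertex coverage: the bags together contain {1, 2, 3, 4, 5, 6, 7, 8, 9, 10}, the full vertex set. Edge coverage: each edge of G has both endpoints in at least one bag. Running intersection: for every vertex, the bags containing it form a connected subtree. All three properties hold, so this is a valid tree decomposition of width max|bag| − 1 = 2, and hence tw(G) ≤ 2.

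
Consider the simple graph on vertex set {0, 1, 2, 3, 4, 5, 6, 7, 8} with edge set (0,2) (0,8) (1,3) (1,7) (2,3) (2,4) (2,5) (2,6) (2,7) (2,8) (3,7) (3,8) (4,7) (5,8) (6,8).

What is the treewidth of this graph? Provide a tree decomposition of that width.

Treewidth 2.
One optimal decomposition is:
Bags: B1 = {2, 3, 8}  B2 = {0, 2, 8}  B3 = {2, 6, 8}  B4 = {2, 3, 7}  B5 = {2, 4, 7}  B6 = {2, 5, 8}  B7 = {1, 3, 7}
Tree: B1–B2, B2–B3, B1–B4, B4–B5, B3–B6, B4–B7

Every bag has size at most 3, so the width is 3 − 1 = 2 and tw(G) ≤ 2. Conversely, {1, 3, 7} is a clique of size 3, and the vertices of any clique must share a bag in every tree decomposition; so some bag has ≥ 3 vertices and tw(G) ≥ 2. Therefore the treewidth is 2.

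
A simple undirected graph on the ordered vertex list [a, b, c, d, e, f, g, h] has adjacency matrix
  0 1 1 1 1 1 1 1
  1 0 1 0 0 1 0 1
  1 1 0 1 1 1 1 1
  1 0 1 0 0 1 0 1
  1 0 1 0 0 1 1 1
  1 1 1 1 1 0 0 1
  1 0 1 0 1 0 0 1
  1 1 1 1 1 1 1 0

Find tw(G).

4

A width-4 tree decomposition is:
Bags: B1 = {a, b, c, f, h}  B2 = {a, c, d, f, h}  B3 = {a, c, e, f, h}  B4 = {a, c, e, g, h}
Tree: B1–B2, B1–B3, B3–B4
Each bag holds 5 vertices, so the decomposition has width 4, which upper-bounds the treewidth. Conversely, {a, c, e, g, h} is a clique of size 5, and the vertices of any clique must share a bag in every tree decomposition; so some bag has ≥ 5 vertices and tw(G) ≥ 4. Hence tw(G) = 4 exactly.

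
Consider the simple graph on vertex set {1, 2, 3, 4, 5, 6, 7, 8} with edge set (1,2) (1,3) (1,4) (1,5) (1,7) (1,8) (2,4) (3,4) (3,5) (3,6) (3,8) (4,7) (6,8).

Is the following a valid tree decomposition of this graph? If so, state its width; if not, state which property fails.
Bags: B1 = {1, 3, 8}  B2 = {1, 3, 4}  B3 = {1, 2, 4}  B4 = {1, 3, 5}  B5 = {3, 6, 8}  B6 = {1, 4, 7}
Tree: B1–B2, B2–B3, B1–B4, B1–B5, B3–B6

Yes; width 2.

Every vertex of G appears in some bag (union = {1, 2, 3, 4, 5, 6, 7, 8}); every edge is covered by a bag; and for each vertex v the set of bags containing v is connected in the bag tree. The decomposition is therefore valid. The largest bag has 3 vertices, so the width is 2.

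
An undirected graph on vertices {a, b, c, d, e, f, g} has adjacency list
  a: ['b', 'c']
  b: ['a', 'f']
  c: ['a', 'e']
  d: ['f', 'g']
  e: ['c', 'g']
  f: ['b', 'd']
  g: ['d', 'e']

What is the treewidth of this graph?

2

A width-2 tree decomposition is:
Bags: B1 = {b, d, f}  B2 = {a, b, d}  B3 = {a, c, d}  B4 = {c, d, e}  B5 = {d, e, g}
Tree: B1–B2, B2–B3, B3–B4, B4–B5
The largest bag has 3 vertices, giving width 2; this decomposition certifies tw(G) ≤ 2. Since d–f–b–a–c–e–g–d is a cycle in G, G is not acyclic. Forests are exactly the graphs of treewidth ≤ 1, so tw(G) ≥ 2. Therefore the treewidth is 2.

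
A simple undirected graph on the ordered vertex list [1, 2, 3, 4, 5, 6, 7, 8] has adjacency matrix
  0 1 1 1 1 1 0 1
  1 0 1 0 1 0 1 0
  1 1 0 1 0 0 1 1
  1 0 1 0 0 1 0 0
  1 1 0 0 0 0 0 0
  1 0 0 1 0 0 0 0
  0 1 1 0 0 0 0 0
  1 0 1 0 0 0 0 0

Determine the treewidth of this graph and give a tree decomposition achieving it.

Treewidth 2.
One such decomposition:
Bags: B1 = {1, 3, 4}  B2 = {1, 2, 3}  B3 = {1, 3, 8}  B4 = {1, 4, 6}  B5 = {2, 3, 7}  B6 = {1, 2, 5}
Tree: B1–B2, B2–B3, B1–B4, B2–B5, B2–B6

Every bag has size at most 3, so the width is 3 − 1 = 2 and tw(G) ≤ 2. Conversely, {1, 3, 8} is a clique of size 3, and the vertices of any clique must share a bag in every tree decomposition; so some bag has ≥ 3 vertices and tw(G) ≥ 2. The upper and lower bounds meet at 2, so that is the treewidth.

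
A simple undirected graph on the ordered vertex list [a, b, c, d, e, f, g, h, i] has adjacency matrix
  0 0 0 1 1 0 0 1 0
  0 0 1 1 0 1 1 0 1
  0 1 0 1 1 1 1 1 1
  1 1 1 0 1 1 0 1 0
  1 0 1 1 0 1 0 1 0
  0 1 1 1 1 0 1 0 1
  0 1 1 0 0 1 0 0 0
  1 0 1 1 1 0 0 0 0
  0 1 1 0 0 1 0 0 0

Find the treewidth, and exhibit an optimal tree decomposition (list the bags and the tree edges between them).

Each bag holds 4 vertices, so the decomposition has width 3, which upper-bounds the treewidth. On the other hand G contains the 4-clique {c, d, e, h}. A clique must lie in a single bag of any decomposition, so no decomposition can have width below 3. Combining the bounds, tw(G) = 3.

Treewidth 3.
Bags: B1 = {c, d, e, f}  B2 = {c, d, e, h}  B3 = {b, c, d, f}  B4 = {b, c, f, i}  B5 = {b, c, f, g}  B6 = {a, d, e, h}
Tree: B1–B2, B1–B3, B3–B4, B3–B5, B2–B6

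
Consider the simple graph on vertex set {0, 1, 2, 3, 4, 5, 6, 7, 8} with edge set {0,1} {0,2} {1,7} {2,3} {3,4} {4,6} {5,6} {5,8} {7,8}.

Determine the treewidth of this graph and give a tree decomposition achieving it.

Each bag holds 3 vertices, so the decomposition has width 2, which upper-bounds the treewidth. The edges 1–7–8–5–6–4–3–2–0–1 form a cycle, so G is not a tree and its treewidth is at least 2. Combining the bounds, tw(G) = 2.

Treewidth 2.
One such decomposition:
Bags: B1 = {1, 7, 8}  B2 = {1, 5, 8}  B3 = {1, 5, 6}  B4 = {1, 4, 6}  B5 = {1, 3, 4}  B6 = {1, 2, 3}  B7 = {0, 1, 2}
Tree: B1–B2, B2–B3, B3–B4, B4–B5, B5–B6, B6–B7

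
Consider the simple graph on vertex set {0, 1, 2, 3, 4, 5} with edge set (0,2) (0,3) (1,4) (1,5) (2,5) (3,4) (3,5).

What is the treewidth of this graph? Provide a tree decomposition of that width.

Treewidth 2.
Bags: B1 = {0, 2, 5}  B2 = {0, 3, 5}  B3 = {1, 3, 5}  B4 = {1, 3, 4}
Tree: B1–B2, B2–B3, B3–B4

Each bag holds 3 vertices, so the decomposition has width 2, which upper-bounds the treewidth. Since 2–0–3–5–2 is a cycle in G, G is not acyclic. Forests are exactly the graphs of treewidth ≤ 1, so tw(G) ≥ 2. Combining the bounds, tw(G) = 2.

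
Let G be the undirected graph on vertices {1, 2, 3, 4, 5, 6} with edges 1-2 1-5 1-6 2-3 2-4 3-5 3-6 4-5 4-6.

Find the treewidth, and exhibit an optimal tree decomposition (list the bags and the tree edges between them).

Treewidth 3.
Bags: B1 = {2, 3, 5, 6}  B2 = {2, 4, 5, 6}  B3 = {1, 2, 5, 6}
Tree: B1–B2, B2–B3

The largest bag has 4 vertices, giving width 3; this decomposition certifies tw(G) ≤ 3. For the lower bound: the 4 vertex sets {3,6}, {4,5}, {2}, {1} are disjoint, each induces a connected subgraph, and every pair is joined by at least one edge of G. Contracting each set to a single vertex therefore yields K_{4} as a minor, and since treewidth is minor-monotone, tw(G) ≥ tw(K_{4}) = 3. The upper and lower bounds meet at 3, so that is the treewidth.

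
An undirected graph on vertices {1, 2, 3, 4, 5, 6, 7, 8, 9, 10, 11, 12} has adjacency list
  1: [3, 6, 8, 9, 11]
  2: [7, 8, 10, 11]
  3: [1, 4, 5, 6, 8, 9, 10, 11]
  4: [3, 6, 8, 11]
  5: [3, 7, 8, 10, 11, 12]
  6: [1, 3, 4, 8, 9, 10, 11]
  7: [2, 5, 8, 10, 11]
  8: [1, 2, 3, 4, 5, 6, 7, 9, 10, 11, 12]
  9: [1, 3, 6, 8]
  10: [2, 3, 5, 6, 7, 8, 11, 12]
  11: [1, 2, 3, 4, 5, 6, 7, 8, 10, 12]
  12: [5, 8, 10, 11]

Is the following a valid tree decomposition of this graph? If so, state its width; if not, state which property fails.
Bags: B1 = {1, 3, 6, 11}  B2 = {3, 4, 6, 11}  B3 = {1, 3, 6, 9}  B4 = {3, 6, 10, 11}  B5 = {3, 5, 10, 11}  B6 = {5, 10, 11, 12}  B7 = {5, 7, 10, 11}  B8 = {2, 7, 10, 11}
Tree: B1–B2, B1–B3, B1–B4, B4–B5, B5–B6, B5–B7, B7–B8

A tree decomposition must satisfy three properties: every vertex lies in some bag; for every edge, both endpoints lie together in some bag; and for every vertex, the bags containing it form a connected subtree. Here vertex 8 appears in no bag, so the decomposition is invalid.

No — vertex 8 appears in no bag.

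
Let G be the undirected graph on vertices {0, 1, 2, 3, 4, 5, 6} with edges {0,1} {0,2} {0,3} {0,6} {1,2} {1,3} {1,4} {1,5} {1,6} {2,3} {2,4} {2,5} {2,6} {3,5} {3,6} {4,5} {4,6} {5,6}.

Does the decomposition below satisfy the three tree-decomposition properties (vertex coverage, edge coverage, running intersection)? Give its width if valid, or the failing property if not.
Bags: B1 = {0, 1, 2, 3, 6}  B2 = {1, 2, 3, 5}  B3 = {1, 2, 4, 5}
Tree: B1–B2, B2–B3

A tree decomposition must satisfy three properties: every vertex lies in some bag; for every edge, both endpoints lie together in some bag; and for every vertex, the bags containing it form a connected subtree. Here edge (6,5) lies in no bag, so the decomposition is invalid.

No — edge (6,5) lies in no bag.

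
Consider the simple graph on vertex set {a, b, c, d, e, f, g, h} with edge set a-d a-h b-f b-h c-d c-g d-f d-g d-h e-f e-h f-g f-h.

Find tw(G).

A width-2 tree decomposition is:
Bags: B1 = {d, f, h}  B2 = {e, f, h}  B3 = {b, f, h}  B4 = {a, d, h}  B5 = {d, f, g}  B6 = {c, d, g}
Tree: B1–B2, B1–B3, B1–B4, B1–B5, B5–B6
The largest bag has 3 vertices, giving width 2; this decomposition certifies tw(G) ≤ 2. Conversely, {a, d, h} is a clique of size 3, and the vertices of any clique must share a bag in every tree decomposition; so some bag has ≥ 3 vertices and tw(G) ≥ 2. Hence tw(G) = 2 exactly.

2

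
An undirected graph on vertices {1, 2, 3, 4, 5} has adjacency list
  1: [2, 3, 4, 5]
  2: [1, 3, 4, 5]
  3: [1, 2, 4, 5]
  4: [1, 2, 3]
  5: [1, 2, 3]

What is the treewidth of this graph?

3

A width-3 tree decomposition is:
Bags: B1 = {1, 2, 3, 5}  B2 = {1, 2, 3, 4}
Tree: B1–B2
Each bag holds 4 vertices, so the decomposition has width 3, which upper-bounds the treewidth. Conversely, {1, 2, 3, 4} is a clique of size 4, and the vertices of any clique must share a bag in every tree decomposition; so some bag has ≥ 4 vertices and tw(G) ≥ 3. The upper and lower bounds meet at 3, so that is the treewidth.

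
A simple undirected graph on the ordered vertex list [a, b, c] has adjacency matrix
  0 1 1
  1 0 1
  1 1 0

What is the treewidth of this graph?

A width-2 tree decomposition is:
Bags: B1 = {a, b, c}
Tree: (single bag)
With just one bag of size 3, the width is 3 − 1 = 2, so tw(G) ≤ 2. On the other hand G contains the 3-clique {a, b, c}. A clique must lie in a single bag of any decomposition, so no decomposition can have width below 2. Hence tw(G) = 2 exactly.

2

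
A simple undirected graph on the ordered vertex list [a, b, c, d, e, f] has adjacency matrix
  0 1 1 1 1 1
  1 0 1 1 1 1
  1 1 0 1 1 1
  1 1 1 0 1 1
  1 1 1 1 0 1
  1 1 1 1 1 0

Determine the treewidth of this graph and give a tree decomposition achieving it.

A single bag containing all 6 vertices is trivially a valid decomposition of width 5. On the other hand G contains the 6-clique {a, b, c, d, e, f}. A clique must lie in a single bag of any decomposition, so no decomposition can have width below 5. The upper and lower bounds meet at 5, so that is the treewidth.

Treewidth 5.
One optimal decomposition is:
Bags: B1 = {a, b, c, d, e, f}
Tree: (single bag)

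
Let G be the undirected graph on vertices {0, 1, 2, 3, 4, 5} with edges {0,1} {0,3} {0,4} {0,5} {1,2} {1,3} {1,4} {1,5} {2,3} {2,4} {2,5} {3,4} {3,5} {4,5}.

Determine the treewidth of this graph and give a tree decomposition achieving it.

The largest bag has 5 vertices, giving width 4; this decomposition certifies tw(G) ≤ 4. Conversely, {0, 1, 3, 4, 5} is a clique of size 5, and the vertices of any clique must share a bag in every tree decomposition; so some bag has ≥ 5 vertices and tw(G) ≥ 4. Hence tw(G) = 4 exactly.

Treewidth 4.
One such decomposition:
Bags: B1 = {0, 1, 3, 4, 5}  B2 = {1, 2, 3, 4, 5}
Tree: B1–B2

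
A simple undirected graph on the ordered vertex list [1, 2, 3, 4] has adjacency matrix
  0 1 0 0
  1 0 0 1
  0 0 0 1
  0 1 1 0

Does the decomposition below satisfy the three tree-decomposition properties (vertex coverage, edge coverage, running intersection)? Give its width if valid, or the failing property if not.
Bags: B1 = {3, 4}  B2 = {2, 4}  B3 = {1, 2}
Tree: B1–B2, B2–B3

Checking the three conditions: (i) the bags cover all of {1, 2, 3, 4}; (ii) for each edge, some bag contains both endpoints; (iii) the bags containing any fixed vertex form a subtree. All hold, so the decomposition is valid with width 2 − 1 = 1.

Yes; width 1.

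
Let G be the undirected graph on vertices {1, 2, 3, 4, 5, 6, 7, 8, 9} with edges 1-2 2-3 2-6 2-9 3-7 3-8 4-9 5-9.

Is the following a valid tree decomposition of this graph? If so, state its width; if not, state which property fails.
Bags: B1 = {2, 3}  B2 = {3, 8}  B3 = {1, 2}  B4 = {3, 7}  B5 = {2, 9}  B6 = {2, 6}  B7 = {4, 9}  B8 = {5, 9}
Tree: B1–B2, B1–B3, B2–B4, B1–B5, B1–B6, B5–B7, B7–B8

Yes; width 1.

Checking the three conditions: (i) the bags cover all of {1, 2, 3, 4, 5, 6, 7, 8, 9}; (ii) for each edge, some bag contains both endpoints; (iii) the bags containing any fixed vertex form a subtree. All hold, so the decomposition is valid with width 2 − 1 = 1.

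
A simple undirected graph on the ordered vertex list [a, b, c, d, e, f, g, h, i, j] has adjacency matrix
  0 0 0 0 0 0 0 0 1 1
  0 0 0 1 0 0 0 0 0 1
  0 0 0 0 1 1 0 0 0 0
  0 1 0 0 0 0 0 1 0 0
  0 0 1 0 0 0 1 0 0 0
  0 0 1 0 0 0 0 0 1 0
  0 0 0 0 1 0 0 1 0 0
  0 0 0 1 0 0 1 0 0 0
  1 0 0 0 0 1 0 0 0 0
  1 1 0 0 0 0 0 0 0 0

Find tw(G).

A width-2 tree decomposition is:
Bags: B1 = {c, e, g}  B2 = {c, f, g}  B3 = {f, g, i}  B4 = {a, g, i}  B5 = {a, g, j}  B6 = {b, g, j}  B7 = {b, d, g}  B8 = {d, g, h}
Tree: B1–B2, B2–B3, B3–B4, B4–B5, B5–B6, B6–B7, B7–B8
Every bag has size at most 3, so the width is 3 − 1 = 2 and tw(G) ≤ 2. For the lower bound, G contains the cycle g–e–c–f–i–a–j–b–d–h–g, so G is not a forest; only forests have treewidth ≤ 1, hence tw(G) ≥ 2. The upper and lower bounds meet at 2, so that is the treewidth.

2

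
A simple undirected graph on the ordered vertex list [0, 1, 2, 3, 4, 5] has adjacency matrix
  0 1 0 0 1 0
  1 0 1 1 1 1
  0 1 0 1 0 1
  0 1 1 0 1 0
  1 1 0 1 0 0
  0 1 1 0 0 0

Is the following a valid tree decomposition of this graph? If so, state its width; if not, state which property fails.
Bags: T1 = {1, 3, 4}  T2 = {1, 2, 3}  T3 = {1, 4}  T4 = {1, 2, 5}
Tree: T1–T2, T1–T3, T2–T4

No — vertex 0 appears in no bag.

A tree decomposition must satisfy three properties: every vertex lies in some bag; for every edge, both endpoints lie together in some bag; and for every vertex, the bags containing it form a connected subtree. Here vertex 0 appears in no bag, so the decomposition is invalid.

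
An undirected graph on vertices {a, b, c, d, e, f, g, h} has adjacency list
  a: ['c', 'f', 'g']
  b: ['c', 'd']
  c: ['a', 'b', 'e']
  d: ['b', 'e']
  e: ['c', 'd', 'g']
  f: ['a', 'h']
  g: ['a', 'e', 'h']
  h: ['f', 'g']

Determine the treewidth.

2

A width-2 tree decomposition is:
Bags: B1 = {a, f, h}  B2 = {a, g, h}  B3 = {a, c, g}  B4 = {c, e, g}  B5 = {b, c, e}  B6 = {b, d, e}
Tree: B1–B2, B2–B3, B3–B4, B4–B5, B5–B6
Every bag has size at most 3, so the width is 3 − 1 = 2 and tw(G) ≤ 2. Since f–h–g–a–f is a cycle in G, G is not acyclic. Forests are exactly the graphs of treewidth ≤ 1, so tw(G) ≥ 2. The upper and lower bounds meet at 2, so that is the treewidth.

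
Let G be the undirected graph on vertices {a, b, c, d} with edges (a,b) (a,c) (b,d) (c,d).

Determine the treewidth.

2

A width-2 tree decomposition is:
Bags: B1 = {b, c, d}  B2 = {a, b, c}
Tree: B1–B2
The largest bag has 3 vertices, giving width 2; this decomposition certifies tw(G) ≤ 2. For the lower bound, G contains the cycle c–d–b–a–c, so G is not a forest; only forests have treewidth ≤ 1, hence tw(G) ≥ 2. Combining the bounds, tw(G) = 2.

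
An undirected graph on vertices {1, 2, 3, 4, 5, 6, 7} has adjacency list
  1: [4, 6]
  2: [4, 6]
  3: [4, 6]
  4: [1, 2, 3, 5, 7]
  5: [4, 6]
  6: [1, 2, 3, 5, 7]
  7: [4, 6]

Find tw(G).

2

A width-2 tree decomposition is:
Bags: B1 = {1, 4, 6}  B2 = {4, 5, 6}  B3 = {4, 6, 7}  B4 = {3, 4, 6}  B5 = {2, 4, 6}
Tree: B1–B2, B2–B3, B3–B4, B4–B5
Each bag holds 3 vertices, so the decomposition has width 2, which upper-bounds the treewidth. Since 6–1–4–5–6 is a cycle in G, G is not acyclic. Forests are exactly the graphs of treewidth ≤ 1, so tw(G) ≥ 2. Therefore the treewidth is 2.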